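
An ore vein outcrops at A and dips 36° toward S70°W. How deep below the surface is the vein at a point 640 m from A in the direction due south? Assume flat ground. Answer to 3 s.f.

159 m

The hole lies 70° from the dip direction, so the down-dip offset is 640 × cos 70° = 218.89 m.
Depth = down-dip offset × tan(dip) = 218.89 × tan 36° = 218.89 × 0.7265
Depth = 159.03 m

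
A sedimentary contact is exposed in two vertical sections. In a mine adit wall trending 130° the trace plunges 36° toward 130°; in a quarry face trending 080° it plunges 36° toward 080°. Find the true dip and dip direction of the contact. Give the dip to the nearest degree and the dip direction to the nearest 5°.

Represent each trace as a vector plunging at its apparent dip toward its trend (east-north-up frame): v₁ = (0.620, -0.520, -0.588), v₂ = (0.797, 0.140, -0.588).
Cross product v₁ × v₂ gives the pole to the plane: n ∝ (0.388, -0.104, 0.501).
tan δ = √(n_x²+n_y²)/n_z = 0.402/0.501, so δ = 38.7°.
The horizontal component of n points toward azimuth atan2(n_x, n_y) = 105°, the dip direction.

true dip 39°, dip direction 105°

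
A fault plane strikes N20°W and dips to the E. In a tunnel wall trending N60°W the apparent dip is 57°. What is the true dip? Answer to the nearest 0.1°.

67.3°

β = acute angle between strike N20°W and section N60°W = 40°.
tan δ = tan α / sin β = tan 57° / sin 40° = 1.5399 / 0.6428 = 2.3956
δ = arctan(2.3956) = 67.34°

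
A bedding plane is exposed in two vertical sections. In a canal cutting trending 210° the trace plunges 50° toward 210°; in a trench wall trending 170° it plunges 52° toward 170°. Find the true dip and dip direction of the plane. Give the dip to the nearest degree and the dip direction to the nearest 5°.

Each apparent-dip line lies in the plane. As unit vectors (x east, y north, z up), v₁ plunges 50°→210° and v₂ plunges 52°→170°.
n = v₁ × v₂ = (-0.026, -0.335, 0.254) (taken with n_z > 0).
Dip δ = arctan(|n_h|/n_z) = arctan(0.336/0.254) = 52.9°.
Dip direction = azimuth of (n_x, n_y) = atan2(-0.026, -0.335) = 184°.

true dip 53°, dip direction 185°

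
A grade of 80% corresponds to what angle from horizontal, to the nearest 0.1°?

tan θ = 80/100 = 0.8000
θ = arctan(0.8000) = 38.66°

38.7°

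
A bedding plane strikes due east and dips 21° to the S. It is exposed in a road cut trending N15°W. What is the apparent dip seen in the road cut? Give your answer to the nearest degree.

20°

Angle between strike (due east) and section (N15°W): β = 75°.
tan α = tan 21° × sin 75° = 0.3839 × 0.9659 = 0.3708
apparent dip = arctan 0.3708 = 20.34°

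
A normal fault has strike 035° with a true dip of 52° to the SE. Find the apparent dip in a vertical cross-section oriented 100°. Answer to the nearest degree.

The section lies 65° from the strike.
tan(apparent dip) = tan 52° · sin 65° = 1.1600
apparent dip = arctan 1.1600 = 49.24°

49°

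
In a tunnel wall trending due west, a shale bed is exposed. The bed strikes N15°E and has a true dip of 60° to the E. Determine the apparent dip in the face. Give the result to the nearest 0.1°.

59.1°

The strike is N15°E and the section trends due west; the acute angle between them is β = 75°.
tan(apparent dip) = tan 60° · sin 75° = 1.6730
α = arctan(1.6730) = 59.13°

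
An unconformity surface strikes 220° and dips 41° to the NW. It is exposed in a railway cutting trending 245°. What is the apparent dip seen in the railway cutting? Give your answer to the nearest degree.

The strike is 220° and the section trends 245°; the acute angle between them is β = 25°.
tan α = tan 41° × sin 25° = 0.8693 × 0.4226 = 0.3674
α = arctan(0.3674) = 20.17°

20°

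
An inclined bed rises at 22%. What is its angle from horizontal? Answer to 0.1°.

tan θ = 22/100 = 0.2200
θ = arctan(0.2200) = 12.41°

12.4°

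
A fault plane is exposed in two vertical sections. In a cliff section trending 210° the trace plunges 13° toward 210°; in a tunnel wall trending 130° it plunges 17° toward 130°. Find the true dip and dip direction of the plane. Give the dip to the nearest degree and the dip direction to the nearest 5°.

true dip 20°, dip direction 160°

Each apparent-dip line lies in the plane. As unit vectors (x east, y north, z up), v₁ plunges 13°→210° and v₂ plunges 17°→130°.
Cross product v₁ × v₂ gives the pole to the plane: n ∝ (0.108, -0.307, 0.918).
tan δ = √(n_x²+n_y²)/n_z = 0.326/0.918, so δ = 19.5°.
Dip direction = atan2(0.108, -0.307) = 161° (azimuth of n's horizontal projection).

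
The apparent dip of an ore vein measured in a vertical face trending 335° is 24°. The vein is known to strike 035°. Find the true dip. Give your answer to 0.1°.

The section is 60° from the strike.
tan δ = tan α / sin β = tan 24° / sin 60° = 0.4452 / 0.8660 = 0.5141
δ = arctan(0.5141) = 27.21°

27.2°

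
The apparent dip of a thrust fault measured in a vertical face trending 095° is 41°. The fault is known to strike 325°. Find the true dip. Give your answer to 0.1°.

β = acute angle between strike 325° and section 095° = 50°.
tan δ = tan α / sin β = tan 41° / sin 50° = 0.8693 / 0.7660 = 1.1348
true dip = arctan 1.1348 = 48.61°

48.6°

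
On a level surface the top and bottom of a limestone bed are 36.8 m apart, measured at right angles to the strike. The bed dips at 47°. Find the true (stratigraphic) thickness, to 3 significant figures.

26.9 m

True thickness t = w · sin(dip) = 36.8 × sin 47°
t = 36.8 × 0.7314 = 26.914 m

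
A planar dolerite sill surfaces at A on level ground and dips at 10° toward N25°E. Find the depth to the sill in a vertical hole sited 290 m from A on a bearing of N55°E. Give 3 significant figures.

The hole lies 30° from the dip direction, so the down-dip offset is 290 × cos 30° = 251.15 m.
Depth = down-dip offset × tan(dip) = 251.15 × tan 10° = 251.15 × 0.1763
Depth = 44.28 m

44.3 m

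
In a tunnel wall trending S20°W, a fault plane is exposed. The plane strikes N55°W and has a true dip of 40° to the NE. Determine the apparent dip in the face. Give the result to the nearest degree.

39°

The strike is N55°W and the section trends S20°W; the acute angle between them is β = 75°.
tan(apparent dip) = tan 40° · sin 75° = 0.8105
α = arctan(0.8105) = 39.03°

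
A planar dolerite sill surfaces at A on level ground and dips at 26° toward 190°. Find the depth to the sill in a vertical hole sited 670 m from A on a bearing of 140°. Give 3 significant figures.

The hole lies 50° from the dip direction, so the down-dip offset is 670 × cos 50° = 430.67 m.
Depth = down-dip offset × tan(dip) = 430.67 × tan 26° = 430.67 × 0.4877
Depth = 210.05 m

210 m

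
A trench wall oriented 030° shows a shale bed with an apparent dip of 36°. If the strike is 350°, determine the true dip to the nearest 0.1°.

The section is 40° from the strike.
tan δ = tan α / sin β = tan 36° / sin 40° = 0.7265 / 0.6428 = 1.1303
true dip = arctan 1.1303 = 48.50°

48.5°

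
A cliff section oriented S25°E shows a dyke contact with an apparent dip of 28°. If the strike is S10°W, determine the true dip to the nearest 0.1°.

β = acute angle between strike S10°W and section S25°E = 35°.
tan δ = tan α / sin β = tan 28° / sin 35° = 0.5317 / 0.5736 = 0.9270
δ = arctan(0.9270) = 42.83°

42.8°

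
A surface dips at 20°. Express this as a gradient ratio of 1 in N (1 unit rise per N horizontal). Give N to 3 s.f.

1 : N means tan θ = 1/N, so N = 1/tan 20° = 1/0.3640

1 in 2.75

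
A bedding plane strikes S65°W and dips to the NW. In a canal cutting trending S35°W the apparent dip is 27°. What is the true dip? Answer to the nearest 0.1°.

45.5°

β = acute angle between strike S65°W and section S35°W = 30°.
tan δ = tan α / sin β = tan 27° / sin 30° = 0.5095 / 0.5000 = 1.0191
δ = arctan(1.0191) = 45.54°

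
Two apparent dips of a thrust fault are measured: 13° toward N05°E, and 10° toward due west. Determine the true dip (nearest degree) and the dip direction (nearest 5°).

true dip 17°, dip direction 325°

Each apparent-dip line lies in the plane. As unit vectors (x east, y north, z up), v₁ plunges 13°→N05°E and v₂ plunges 10°→due west.
Cross product v₁ × v₂ gives the pole to the plane: n ∝ (-0.169, 0.236, 0.956).
tan δ = √(n_x²+n_y²)/n_z = 0.290/0.956, so δ = 16.9°.
Dip direction = atan2(-0.169, 0.236) = 324° (azimuth of n's horizontal projection).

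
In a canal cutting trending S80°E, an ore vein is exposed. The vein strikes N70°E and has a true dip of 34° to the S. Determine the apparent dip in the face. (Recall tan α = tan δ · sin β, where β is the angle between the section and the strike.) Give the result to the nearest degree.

19°

The section lies 30° from the strike.
tan α = tan 34° × sin 30° = 0.6745 × 0.5000 = 0.3373
α = arctan(0.3373) = 18.64°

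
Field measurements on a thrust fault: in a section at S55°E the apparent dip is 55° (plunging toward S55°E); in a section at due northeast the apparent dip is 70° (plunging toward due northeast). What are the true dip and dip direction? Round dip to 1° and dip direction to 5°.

The two traces are lines in the plane: v₁ = (sin 125°·cos 55°, cos 125°·cos 55°, −sin 55°), v₂ = (sin 45°·cos 70°, cos 45°·cos 70°, −sin 70°).
Cross product v₁ × v₂ gives the pole to the plane: n ∝ (0.507, 0.243, 0.193).
tan δ = √(n_x²+n_y²)/n_z = 0.563/0.193, so δ = 71.0°.
Dip direction = atan2(0.507, 0.243) = 64° (azimuth of n's horizontal projection).

true dip 71°, dip direction 065°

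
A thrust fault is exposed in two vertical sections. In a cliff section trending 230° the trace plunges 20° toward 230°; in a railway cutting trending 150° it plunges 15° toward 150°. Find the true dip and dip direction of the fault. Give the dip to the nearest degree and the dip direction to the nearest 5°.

The two traces are lines in the plane: v₁ = (sin 230°·cos 20°, cos 230°·cos 20°, −sin 20°), v₂ = (sin 150°·cos 15°, cos 150°·cos 15°, −sin 15°).
Cross product v₁ × v₂ gives the pole to the plane: n ∝ (-0.130, -0.351, 0.894).
Dip δ = arctan(|n_h|/n_z) = arctan(0.375/0.894) = 22.7°.
The horizontal component of n points toward azimuth atan2(n_x, n_y) = 200°, the dip direction.

true dip 23°, dip direction 200°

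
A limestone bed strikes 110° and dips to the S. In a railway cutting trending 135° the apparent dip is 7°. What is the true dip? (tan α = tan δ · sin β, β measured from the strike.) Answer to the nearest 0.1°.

The section is 25° from the strike.
tan δ = tan α / sin β = tan 7° / sin 25° = 0.1228 / 0.4226 = 0.2905
true dip = arctan 0.2905 = 16.20°

16.2°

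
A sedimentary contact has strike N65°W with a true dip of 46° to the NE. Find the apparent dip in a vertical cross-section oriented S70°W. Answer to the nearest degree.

Angle between strike (N65°W) and section (S70°W): β = 45°.
tan α = tan 46° × sin 45° = 1.0355 × 0.7071 = 0.7322
apparent dip = arctan 0.7322 = 36.21°

36°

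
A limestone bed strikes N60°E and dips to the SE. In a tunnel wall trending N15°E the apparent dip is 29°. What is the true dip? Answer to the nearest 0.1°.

38.1°

β = acute angle between strike N60°E and section N15°E = 45°.
tan(true dip) = tan 29° / sin 45° = 0.7839
true dip = arctan 0.7839 = 38.09°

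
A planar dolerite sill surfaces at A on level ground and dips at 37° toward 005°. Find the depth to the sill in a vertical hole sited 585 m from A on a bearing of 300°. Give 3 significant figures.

186 m

The hole lies 65° from the dip direction, so the down-dip offset is 585 × cos 65° = 247.23 m.
Depth = down-dip offset × tan(dip) = 247.23 × tan 37° = 247.23 × 0.7536
Depth = 186.30 m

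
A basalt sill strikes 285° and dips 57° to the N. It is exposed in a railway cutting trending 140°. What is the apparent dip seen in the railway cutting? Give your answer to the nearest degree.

41°

Angle between strike (285°) and section (140°): β = 35°.
tan α = tan 57° × sin 35° = 1.5399 × 0.5736 = 0.8832
α = arctan(0.8832) = 41.45°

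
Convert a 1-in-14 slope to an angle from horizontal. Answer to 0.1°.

tan θ = 1/14 = 0.0714
θ = arctan(0.0714) = 4.09°

4.1°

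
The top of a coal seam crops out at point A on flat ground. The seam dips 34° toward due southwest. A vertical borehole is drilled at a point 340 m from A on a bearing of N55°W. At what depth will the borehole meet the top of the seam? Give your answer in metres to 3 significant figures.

The hole lies 80° from the dip direction, so the down-dip offset is 340 × cos 80° = 59.04 m.
Depth = down-dip offset × tan(dip) = 59.04 × tan 34° = 59.04 × 0.6745
Depth = 39.82 m

39.8 m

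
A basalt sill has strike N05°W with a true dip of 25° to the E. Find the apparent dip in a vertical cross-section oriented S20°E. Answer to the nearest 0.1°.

The strike is N05°W and the section trends S20°E; the acute angle between them is β = 15°.
tan(apparent dip) = tan 25° · sin 15° = 0.1207
apparent dip = arctan 0.1207 = 6.88°

6.9°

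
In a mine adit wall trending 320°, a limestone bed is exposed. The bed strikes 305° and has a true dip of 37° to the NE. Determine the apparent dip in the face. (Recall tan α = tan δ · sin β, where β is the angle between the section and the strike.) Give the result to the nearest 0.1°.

11.0°

The section lies 15° from the strike.
tan α = tan 37° × sin 15° = 0.7536 × 0.2588 = 0.1950
α = arctan(0.1950) = 11.04°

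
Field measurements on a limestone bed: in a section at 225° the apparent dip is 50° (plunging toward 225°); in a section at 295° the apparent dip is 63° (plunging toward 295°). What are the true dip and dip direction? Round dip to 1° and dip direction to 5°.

The two traces are lines in the plane: v₁ = (sin 225°·cos 50°, cos 225°·cos 50°, −sin 50°), v₂ = (sin 295°·cos 63°, cos 295°·cos 63°, −sin 63°).
n = v₁ × v₂ = (-0.552, 0.090, 0.274) (taken with n_z > 0).
Dip δ = arctan(|n_h|/n_z) = arctan(0.559/0.274) = 63.9°.
Dip direction = azimuth of (n_x, n_y) = atan2(-0.552, 0.090) = 279°.

true dip 64°, dip direction 280°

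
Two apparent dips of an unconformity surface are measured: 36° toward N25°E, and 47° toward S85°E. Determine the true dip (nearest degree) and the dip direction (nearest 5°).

Each apparent-dip line lies in the plane. As unit vectors (x east, y north, z up), v₁ plunges 36°→N25°E and v₂ plunges 47°→S85°E.
The plane normal is n = v₁ × v₂ ∝ (0.571, 0.149, 0.518).
True dip = arccos(n_z / |n|) = arccos(0.6599) = 48.7°.
The horizontal component of n points toward azimuth atan2(n_x, n_y) = 75°, the dip direction.

true dip 49°, dip direction 075°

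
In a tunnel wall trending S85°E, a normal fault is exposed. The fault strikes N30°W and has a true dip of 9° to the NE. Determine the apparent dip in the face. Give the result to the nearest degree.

The section lies 55° from the strike.
tan α = tan 9° × sin 55° = 0.1584 × 0.8192 = 0.1297
α = arctan(0.1297) = 7.39°

7°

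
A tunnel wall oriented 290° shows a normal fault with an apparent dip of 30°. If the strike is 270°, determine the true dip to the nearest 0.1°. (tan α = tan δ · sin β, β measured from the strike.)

59.4°

β = acute angle between strike 270° and section 290° = 20°.
tan δ = tan α / sin β = tan 30° / sin 20° = 0.5774 / 0.3420 = 1.6881
true dip = arctan 1.6881 = 59.36°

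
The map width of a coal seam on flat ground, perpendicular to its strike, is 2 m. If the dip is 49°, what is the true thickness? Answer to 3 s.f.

True thickness t = w · sin(dip) = 2 × sin 49°
t = 2 × 0.7547 = 1.509 m

1.51 m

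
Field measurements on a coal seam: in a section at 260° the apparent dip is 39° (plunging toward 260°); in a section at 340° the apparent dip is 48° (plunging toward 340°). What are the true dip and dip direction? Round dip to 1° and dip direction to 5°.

The two traces are lines in the plane: v₁ = (sin 260°·cos 39°, cos 260°·cos 39°, −sin 39°), v₂ = (sin 340°·cos 48°, cos 340°·cos 48°, −sin 48°).
Cross product v₁ × v₂ gives the pole to the plane: n ∝ (-0.496, 0.425, 0.512).
True dip = arccos(n_z / |n|) = arccos(0.6171) = 51.9°.
The horizontal component of n points toward azimuth atan2(n_x, n_y) = 311°, the dip direction.

true dip 52°, dip direction 310°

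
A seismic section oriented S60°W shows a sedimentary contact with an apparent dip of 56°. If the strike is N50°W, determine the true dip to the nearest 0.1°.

β = acute angle between strike N50°W and section S60°W = 70°.
tan(true dip) = tan 56° / sin 70° = 1.5777
true dip = arctan 1.5777 = 57.63°

57.6°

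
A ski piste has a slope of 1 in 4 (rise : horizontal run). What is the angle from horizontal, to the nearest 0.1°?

tan θ = 1/4 = 0.2500
θ = arctan(0.2500) = 14.04°

14.0°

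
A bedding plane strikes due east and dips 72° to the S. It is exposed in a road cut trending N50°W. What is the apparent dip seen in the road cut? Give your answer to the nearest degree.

The strike is due east and the section trends N50°W; the acute angle between them is β = 40°.
tan(apparent dip) = tan 72° · sin 40° = 1.9783
α = arctan(1.9783) = 63.18°

63°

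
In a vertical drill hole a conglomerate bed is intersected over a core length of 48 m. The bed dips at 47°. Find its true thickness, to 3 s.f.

True thickness t = h · cos(dip) = 48 × cos 47°
t = 48 × 0.6820 = 32.736 m

32.7 m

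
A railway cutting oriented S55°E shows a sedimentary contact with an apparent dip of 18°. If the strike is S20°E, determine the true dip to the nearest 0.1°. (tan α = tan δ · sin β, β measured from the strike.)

29.5°

β = acute angle between strike S20°E and section S55°E = 35°.
tan δ = tan α / sin β = tan 18° / sin 35° = 0.3249 / 0.5736 = 0.5665
δ = arctan(0.5665) = 29.53°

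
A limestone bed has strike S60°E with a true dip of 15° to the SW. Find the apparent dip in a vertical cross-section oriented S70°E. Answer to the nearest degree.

3°

The section lies 10° from the strike.
tan(apparent dip) = tan 15° · sin 10° = 0.0465
α = arctan(0.0465) = 2.66°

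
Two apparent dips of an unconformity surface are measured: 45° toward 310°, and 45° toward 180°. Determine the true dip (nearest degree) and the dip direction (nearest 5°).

true dip 67°, dip direction 245°

The two traces are lines in the plane: v₁ = (sin 310°·cos 45°, cos 310°·cos 45°, −sin 45°), v₂ = (sin 180°·cos 45°, cos 180°·cos 45°, −sin 45°).
The plane normal is n = v₁ × v₂ ∝ (-0.821, -0.383, 0.383).
tan δ = √(n_x²+n_y²)/n_z = 0.906/0.383, so δ = 67.1°.
Dip direction = azimuth of (n_x, n_y) = atan2(-0.821, -0.383) = 245°.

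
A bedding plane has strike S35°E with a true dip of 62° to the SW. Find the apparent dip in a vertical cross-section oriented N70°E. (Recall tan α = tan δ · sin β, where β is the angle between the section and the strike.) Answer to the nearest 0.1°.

Angle between strike (S35°E) and section (N70°E): β = 75°.
tan α = tan 62° × sin 75° = 1.8807 × 0.9659 = 1.8166
α = arctan(1.8166) = 61.17°

61.2°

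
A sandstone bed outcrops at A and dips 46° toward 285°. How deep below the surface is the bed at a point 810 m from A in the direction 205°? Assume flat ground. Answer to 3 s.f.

146 m

The hole lies 80° from the dip direction, so the down-dip offset is 810 × cos 80° = 140.66 m.
Depth = down-dip offset × tan(dip) = 140.66 × tan 46° = 140.66 × 1.0355
Depth = 145.65 m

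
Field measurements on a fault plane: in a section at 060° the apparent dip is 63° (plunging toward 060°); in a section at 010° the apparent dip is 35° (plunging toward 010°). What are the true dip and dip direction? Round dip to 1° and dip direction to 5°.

Each apparent-dip line lies in the plane. As unit vectors (x east, y north, z up), v₁ plunges 63°→060° and v₂ plunges 35°→010°.
The plane normal is n = v₁ × v₂ ∝ (0.589, 0.099, 0.285).
Dip δ = arctan(|n_h|/n_z) = arctan(0.597/0.285) = 64.5°.
Dip direction = azimuth of (n_x, n_y) = atan2(0.589, 0.099) = 80°.

true dip 64°, dip direction 080°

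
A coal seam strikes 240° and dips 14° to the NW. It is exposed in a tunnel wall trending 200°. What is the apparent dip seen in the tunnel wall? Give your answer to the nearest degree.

The section lies 40° from the strike.
tan(apparent dip) = tan 14° · sin 40° = 0.1603
α = arctan(0.1603) = 9.11°

9°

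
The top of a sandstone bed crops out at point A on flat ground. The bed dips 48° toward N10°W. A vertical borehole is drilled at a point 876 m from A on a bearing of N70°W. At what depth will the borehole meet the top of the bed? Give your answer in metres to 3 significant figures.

The hole lies 60° from the dip direction, so the down-dip offset is 876 × cos 60° = 438.00 m.
Depth = down-dip offset × tan(dip) = 438.00 × tan 48° = 438.00 × 1.1106
Depth = 486.45 m

486 m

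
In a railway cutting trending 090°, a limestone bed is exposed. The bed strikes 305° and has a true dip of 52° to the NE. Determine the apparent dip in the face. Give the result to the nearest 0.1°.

The strike is 305° and the section trends 090°; the acute angle between them is β = 35°.
tan(apparent dip) = tan 52° · sin 35° = 0.7341
apparent dip = arctan 0.7341 = 36.28°

36.3°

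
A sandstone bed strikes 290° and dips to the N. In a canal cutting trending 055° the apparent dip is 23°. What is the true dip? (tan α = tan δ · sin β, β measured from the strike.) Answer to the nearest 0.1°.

27.4°

The section is 55° from the strike.
tan δ = tan α / sin β = tan 23° / sin 55° = 0.4245 / 0.8192 = 0.5182
true dip = arctan 0.5182 = 27.39°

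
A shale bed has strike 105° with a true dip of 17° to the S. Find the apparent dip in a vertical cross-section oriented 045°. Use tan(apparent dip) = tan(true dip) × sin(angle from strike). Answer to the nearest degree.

15°

Angle between strike (105°) and section (045°): β = 60°.
tan α = tan 17° × sin 60° = 0.3057 × 0.8660 = 0.2648
apparent dip = arctan 0.2648 = 14.83°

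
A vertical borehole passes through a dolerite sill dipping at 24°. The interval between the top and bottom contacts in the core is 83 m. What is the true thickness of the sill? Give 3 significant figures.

75.8 m

True thickness t = h · cos(dip) = 83 × cos 24°
t = 83 × 0.9135 = 75.824 m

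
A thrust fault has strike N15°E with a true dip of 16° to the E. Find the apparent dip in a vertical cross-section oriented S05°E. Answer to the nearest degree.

6°

The section lies 20° from the strike.
tan α = tan 16° × sin 20° = 0.2867 × 0.3420 = 0.0981
apparent dip = arctan 0.0981 = 5.60°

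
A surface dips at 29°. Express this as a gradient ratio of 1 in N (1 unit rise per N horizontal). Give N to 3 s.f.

1 : N means tan θ = 1/N, so N = 1/tan 29° = 1/0.5543

1 in 1.80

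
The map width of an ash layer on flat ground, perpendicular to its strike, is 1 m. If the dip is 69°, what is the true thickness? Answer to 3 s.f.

0.934 m

True thickness t = w · sin(dip) = 1 × sin 69°
t = 1 × 0.9336 = 0.934 m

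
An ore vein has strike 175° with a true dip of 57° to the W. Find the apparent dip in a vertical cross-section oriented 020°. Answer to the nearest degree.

33°

Angle between strike (175°) and section (020°): β = 25°.
tan(apparent dip) = tan 57° · sin 25° = 0.6508
α = arctan(0.6508) = 33.06°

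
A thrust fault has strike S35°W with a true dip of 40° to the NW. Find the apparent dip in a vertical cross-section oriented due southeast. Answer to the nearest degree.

The strike is S35°W and the section trends due southeast; the acute angle between them is β = 80°.
tan(apparent dip) = tan 40° · sin 80° = 0.8264
apparent dip = arctan 0.8264 = 39.57°

40°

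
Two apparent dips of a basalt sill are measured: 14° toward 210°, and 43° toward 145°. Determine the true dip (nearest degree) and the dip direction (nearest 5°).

The two traces are lines in the plane: v₁ = (sin 210°·cos 14°, cos 210°·cos 14°, −sin 14°), v₂ = (sin 145°·cos 43°, cos 145°·cos 43°, −sin 43°).
n = v₁ × v₂ = (0.428, -0.432, 0.643) (taken with n_z > 0).
True dip = arccos(n_z / |n|) = arccos(0.7264) = 43.4°.
Dip direction = azimuth of (n_x, n_y) = atan2(0.428, -0.432) = 135°.

true dip 43°, dip direction 135°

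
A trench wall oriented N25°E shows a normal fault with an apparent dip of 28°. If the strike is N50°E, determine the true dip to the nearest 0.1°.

The section is 25° from the strike.
tan δ = tan α / sin β = tan 28° / sin 25° = 0.5317 / 0.4226 = 1.2581
δ = arctan(1.2581) = 51.52°

51.5°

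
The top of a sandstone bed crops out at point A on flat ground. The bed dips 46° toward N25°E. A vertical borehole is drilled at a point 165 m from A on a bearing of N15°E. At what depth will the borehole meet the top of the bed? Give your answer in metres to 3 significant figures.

The hole lies 10° from the dip direction, so the down-dip offset is 165 × cos 10° = 162.49 m.
Depth = down-dip offset × tan(dip) = 162.49 × tan 46° = 162.49 × 1.0355
Depth = 168.27 m

168 m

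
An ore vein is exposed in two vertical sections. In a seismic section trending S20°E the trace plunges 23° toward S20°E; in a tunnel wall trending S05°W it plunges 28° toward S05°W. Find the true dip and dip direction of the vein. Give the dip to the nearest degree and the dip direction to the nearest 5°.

The two traces are lines in the plane: v₁ = (sin 160°·cos 23°, cos 160°·cos 23°, −sin 23°), v₂ = (sin 185°·cos 28°, cos 185°·cos 28°, −sin 28°).
n = v₁ × v₂ = (-0.062, -0.178, 0.343) (taken with n_z > 0).
Dip δ = arctan(|n_h|/n_z) = arctan(0.189/0.343) = 28.8°.
Dip direction = atan2(-0.062, -0.178) = 199° (azimuth of n's horizontal projection).

true dip 29°, dip direction 200°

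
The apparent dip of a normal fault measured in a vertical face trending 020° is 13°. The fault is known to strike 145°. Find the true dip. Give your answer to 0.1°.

15.7°

β = acute angle between strike 145° and section 020° = 55°.
tan δ = tan α / sin β = tan 13° / sin 55° = 0.2309 / 0.8192 = 0.2818
true dip = arctan 0.2818 = 15.74°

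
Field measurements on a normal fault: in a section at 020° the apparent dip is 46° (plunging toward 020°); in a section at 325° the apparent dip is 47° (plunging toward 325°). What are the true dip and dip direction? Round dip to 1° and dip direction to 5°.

true dip 50°, dip direction 350°

Each apparent-dip line lies in the plane. As unit vectors (x east, y north, z up), v₁ plunges 46°→020° and v₂ plunges 47°→325°.
Cross product v₁ × v₂ gives the pole to the plane: n ∝ (-0.076, 0.455, 0.388).
tan δ = √(n_x²+n_y²)/n_z = 0.461/0.388, so δ = 49.9°.
The horizontal component of n points toward azimuth atan2(n_x, n_y) = 351°, the dip direction.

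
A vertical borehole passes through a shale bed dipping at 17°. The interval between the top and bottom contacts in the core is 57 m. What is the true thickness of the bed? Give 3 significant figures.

True thickness t = h · cos(dip) = 57 × cos 17°
t = 57 × 0.9563 = 54.509 m

54.5 m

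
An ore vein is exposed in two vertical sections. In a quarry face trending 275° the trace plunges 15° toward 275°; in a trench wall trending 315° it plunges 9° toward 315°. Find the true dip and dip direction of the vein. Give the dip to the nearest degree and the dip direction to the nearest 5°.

The two traces are lines in the plane: v₁ = (sin 275°·cos 15°, cos 275°·cos 15°, −sin 15°), v₂ = (sin 315°·cos 9°, cos 315°·cos 9°, −sin 9°).
The plane normal is n = v₁ × v₂ ∝ (-0.168, -0.030, 0.613).
True dip = arccos(n_z / |n|) = arccos(0.9635) = 15.5°.
The horizontal component of n points toward azimuth atan2(n_x, n_y) = 260°, the dip direction.

true dip 16°, dip direction 260°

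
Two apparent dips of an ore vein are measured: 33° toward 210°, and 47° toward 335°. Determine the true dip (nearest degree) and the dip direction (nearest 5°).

true dip 62°, dip direction 280°

Represent each trace as a vector plunging at its apparent dip toward its trend (east-north-up frame): v₁ = (-0.419, -0.726, -0.545), v₂ = (-0.288, 0.618, -0.731).
The plane normal is n = v₁ × v₂ ∝ (-0.868, 0.150, 0.469).
Dip δ = arctan(|n_h|/n_z) = arctan(0.881/0.469) = 62.0°.
Dip direction = azimuth of (n_x, n_y) = atan2(-0.868, 0.150) = 280°.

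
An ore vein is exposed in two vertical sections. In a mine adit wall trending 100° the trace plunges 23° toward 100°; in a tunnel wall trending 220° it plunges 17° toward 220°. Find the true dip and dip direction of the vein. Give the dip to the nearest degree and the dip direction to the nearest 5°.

The two traces are lines in the plane: v₁ = (sin 100°·cos 23°, cos 100°·cos 23°, −sin 23°), v₂ = (sin 220°·cos 17°, cos 220°·cos 17°, −sin 17°).
Cross product v₁ × v₂ gives the pole to the plane: n ∝ (0.240, -0.505, 0.762).
Dip δ = arctan(|n_h|/n_z) = arctan(0.559/0.762) = 36.3°.
Dip direction = atan2(0.240, -0.505) = 155° (azimuth of n's horizontal projection).

true dip 36°, dip direction 155°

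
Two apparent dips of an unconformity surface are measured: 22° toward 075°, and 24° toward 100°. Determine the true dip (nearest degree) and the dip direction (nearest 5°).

Each apparent-dip line lies in the plane. As unit vectors (x east, y north, z up), v₁ plunges 22°→075° and v₂ plunges 24°→100°.
n = v₁ × v₂ = (0.157, -0.027, 0.358) (taken with n_z > 0).
tan δ = √(n_x²+n_y²)/n_z = 0.159/0.358, so δ = 24.0°.
Dip direction = azimuth of (n_x, n_y) = atan2(0.157, -0.027) = 100°.

true dip 24°, dip direction 100°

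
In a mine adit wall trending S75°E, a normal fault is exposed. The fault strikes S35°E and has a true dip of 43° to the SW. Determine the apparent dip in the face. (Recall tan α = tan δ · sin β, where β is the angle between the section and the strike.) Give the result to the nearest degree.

Angle between strike (S35°E) and section (S75°E): β = 40°.
tan(apparent dip) = tan 43° · sin 40° = 0.5994
apparent dip = arctan 0.5994 = 30.94°

31°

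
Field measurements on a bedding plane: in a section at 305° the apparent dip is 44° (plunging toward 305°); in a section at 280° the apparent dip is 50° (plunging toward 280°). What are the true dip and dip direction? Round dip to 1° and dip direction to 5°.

true dip 51°, dip direction 265°

The two traces are lines in the plane: v₁ = (sin 305°·cos 44°, cos 305°·cos 44°, −sin 44°), v₂ = (sin 280°·cos 50°, cos 280°·cos 50°, −sin 50°).
Cross product v₁ × v₂ gives the pole to the plane: n ∝ (-0.239, -0.012, 0.195).
True dip = arccos(n_z / |n|) = arccos(0.6333) = 50.7°.
Dip direction = azimuth of (n_x, n_y) = atan2(-0.239, -0.012) = 267°.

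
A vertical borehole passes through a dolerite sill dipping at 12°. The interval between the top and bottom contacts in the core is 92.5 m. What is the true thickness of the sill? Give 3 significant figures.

True thickness t = h · cos(dip) = 92.5 × cos 12°
t = 92.5 × 0.9781 = 90.479 m

90.5 m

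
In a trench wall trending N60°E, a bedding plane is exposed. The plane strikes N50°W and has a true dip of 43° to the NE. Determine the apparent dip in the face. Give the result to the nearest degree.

41°

The section lies 70° from the strike.
tan(apparent dip) = tan 43° · sin 70° = 0.8763
apparent dip = arctan 0.8763 = 41.23°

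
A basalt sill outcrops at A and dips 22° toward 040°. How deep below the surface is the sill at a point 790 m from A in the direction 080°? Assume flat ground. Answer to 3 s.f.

The hole lies 40° from the dip direction, so the down-dip offset is 790 × cos 40° = 605.18 m.
Depth = down-dip offset × tan(dip) = 605.18 × tan 22° = 605.18 × 0.4040
Depth = 244.51 m

245 m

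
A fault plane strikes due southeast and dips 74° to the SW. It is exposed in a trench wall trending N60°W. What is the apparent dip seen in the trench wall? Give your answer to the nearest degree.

The strike is due southeast and the section trends N60°W; the acute angle between them is β = 15°.
tan α = tan 74° × sin 15° = 3.4874 × 0.2588 = 0.9026
apparent dip = arctan 0.9026 = 42.07°

42°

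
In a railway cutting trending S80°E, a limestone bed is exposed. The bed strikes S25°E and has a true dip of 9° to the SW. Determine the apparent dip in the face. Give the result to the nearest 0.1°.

7.4°

The strike is S25°E and the section trends S80°E; the acute angle between them is β = 55°.
tan(apparent dip) = tan 9° · sin 55° = 0.1297
apparent dip = arctan 0.1297 = 7.39°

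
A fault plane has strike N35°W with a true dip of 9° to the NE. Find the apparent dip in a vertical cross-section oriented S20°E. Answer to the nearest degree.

2°

The section lies 15° from the strike.
tan(apparent dip) = tan 9° · sin 15° = 0.0410
apparent dip = arctan 0.0410 = 2.35°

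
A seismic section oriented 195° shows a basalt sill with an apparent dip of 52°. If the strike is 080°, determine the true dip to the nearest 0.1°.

β = acute angle between strike 080° and section 195° = 65°.
tan δ = tan α / sin β = tan 52° / sin 65° = 1.2799 / 0.9063 = 1.4123
true dip = arctan 1.4123 = 54.70°

54.7°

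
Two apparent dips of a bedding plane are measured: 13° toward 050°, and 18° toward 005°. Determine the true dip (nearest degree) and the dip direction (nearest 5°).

Each apparent-dip line lies in the plane. As unit vectors (x east, y north, z up), v₁ plunges 13°→050° and v₂ plunges 18°→005°.
n = v₁ × v₂ = (0.020, 0.212, 0.655) (taken with n_z > 0).
True dip = arccos(n_z / |n|) = arccos(0.9511) = 18.0°.
The horizontal component of n points toward azimuth atan2(n_x, n_y) = 5°, the dip direction.

true dip 18°, dip direction 005°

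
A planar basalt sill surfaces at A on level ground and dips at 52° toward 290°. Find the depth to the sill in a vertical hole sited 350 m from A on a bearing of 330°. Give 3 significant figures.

The hole lies 40° from the dip direction, so the down-dip offset is 350 × cos 40° = 268.12 m.
Depth = down-dip offset × tan(dip) = 268.12 × tan 52° = 268.12 × 1.2799
Depth = 343.17 m

343 m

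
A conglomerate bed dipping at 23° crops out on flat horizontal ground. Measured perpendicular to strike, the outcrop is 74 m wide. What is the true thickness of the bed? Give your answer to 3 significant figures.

True thickness t = w · sin(dip) = 74 × sin 23°
t = 74 × 0.3907 = 28.914 m

28.9 m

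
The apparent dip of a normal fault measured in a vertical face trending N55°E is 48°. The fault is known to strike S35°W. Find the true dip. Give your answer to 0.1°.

72.9°

The section is 20° from the strike.
tan(true dip) = tan 48° / sin 20° = 3.2472
δ = arctan(3.2472) = 72.88°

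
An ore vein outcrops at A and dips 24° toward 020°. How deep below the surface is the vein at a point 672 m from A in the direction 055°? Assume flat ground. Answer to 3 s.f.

245 m

The hole lies 35° from the dip direction, so the down-dip offset is 672 × cos 35° = 550.47 m.
Depth = down-dip offset × tan(dip) = 550.47 × tan 24° = 550.47 × 0.4452
Depth = 245.09 m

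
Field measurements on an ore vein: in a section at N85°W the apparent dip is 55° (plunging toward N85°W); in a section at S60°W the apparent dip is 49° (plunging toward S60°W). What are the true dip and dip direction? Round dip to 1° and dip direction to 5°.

true dip 55°, dip direction 275°

The two traces are lines in the plane: v₁ = (sin 275°·cos 55°, cos 275°·cos 55°, −sin 55°), v₂ = (sin 240°·cos 49°, cos 240°·cos 49°, −sin 49°).
n = v₁ × v₂ = (-0.306, 0.034, 0.216) (taken with n_z > 0).
True dip = arccos(n_z / |n|) = arccos(0.5735) = 55.0°.
Dip direction = azimuth of (n_x, n_y) = atan2(-0.306, 0.034) = 276°.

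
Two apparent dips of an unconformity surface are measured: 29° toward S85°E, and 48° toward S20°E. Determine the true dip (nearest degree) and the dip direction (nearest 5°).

true dip 48°, dip direction 155°

Each apparent-dip line lies in the plane. As unit vectors (x east, y north, z up), v₁ plunges 29°→S85°E and v₂ plunges 48°→S20°E.
n = v₁ × v₂ = (0.248, -0.537, 0.530) (taken with n_z > 0).
True dip = arccos(n_z / |n|) = arccos(0.6678) = 48.1°.
Dip direction = atan2(0.248, -0.537) = 155° (azimuth of n's horizontal projection).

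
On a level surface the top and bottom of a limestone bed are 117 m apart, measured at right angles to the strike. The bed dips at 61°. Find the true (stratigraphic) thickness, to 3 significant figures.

102 m

True thickness t = w · sin(dip) = 117 × sin 61°
t = 117 × 0.8746 = 102.331 m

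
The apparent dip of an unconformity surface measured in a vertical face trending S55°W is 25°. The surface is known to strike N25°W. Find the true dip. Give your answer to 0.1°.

β = acute angle between strike N25°W and section S55°W = 80°.
tan(true dip) = tan 25° / sin 80° = 0.4735
true dip = arctan 0.4735 = 25.34°

25.3°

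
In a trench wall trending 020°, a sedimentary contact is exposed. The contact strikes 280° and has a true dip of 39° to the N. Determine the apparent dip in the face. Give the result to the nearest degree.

39°

The section lies 80° from the strike.
tan(apparent dip) = tan 39° · sin 80° = 0.7975
α = arctan(0.7975) = 38.57°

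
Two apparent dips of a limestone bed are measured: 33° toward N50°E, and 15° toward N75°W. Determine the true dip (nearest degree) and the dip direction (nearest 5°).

true dip 45°, dip direction 000°

The two traces are lines in the plane: v₁ = (sin 50°·cos 33°, cos 50°·cos 33°, −sin 33°), v₂ = (sin 285°·cos 15°, cos 285°·cos 15°, −sin 15°).
n = v₁ × v₂ = (-0.003, 0.674, 0.664) (taken with n_z > 0).
tan δ = √(n_x²+n_y²)/n_z = 0.674/0.664, so δ = 45.5°.
Dip direction = atan2(-0.003, 0.674) = 360° (azimuth of n's horizontal projection).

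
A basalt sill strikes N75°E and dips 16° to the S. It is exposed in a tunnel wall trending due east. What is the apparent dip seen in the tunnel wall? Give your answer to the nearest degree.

4°

The strike is N75°E and the section trends due east; the acute angle between them is β = 15°.
tan(apparent dip) = tan 16° · sin 15° = 0.0742
α = arctan(0.0742) = 4.24°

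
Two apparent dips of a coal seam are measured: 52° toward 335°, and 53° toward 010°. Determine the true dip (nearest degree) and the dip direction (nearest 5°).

true dip 54°, dip direction 355°

The two traces are lines in the plane: v₁ = (sin 335°·cos 52°, cos 335°·cos 52°, −sin 52°), v₂ = (sin 10°·cos 53°, cos 10°·cos 53°, −sin 53°).
n = v₁ × v₂ = (-0.021, 0.290, 0.213) (taken with n_z > 0).
tan δ = √(n_x²+n_y²)/n_z = 0.291/0.213, so δ = 53.9°.
Dip direction = azimuth of (n_x, n_y) = atan2(-0.021, 0.290) = 356°.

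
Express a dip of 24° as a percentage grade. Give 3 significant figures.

grade % = 100 × tan 24° = 100 × 0.4452

44.5%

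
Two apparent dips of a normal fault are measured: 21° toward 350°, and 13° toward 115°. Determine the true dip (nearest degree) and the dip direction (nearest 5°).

The two traces are lines in the plane: v₁ = (sin 350°·cos 21°, cos 350°·cos 21°, −sin 21°), v₂ = (sin 115°·cos 13°, cos 115°·cos 13°, −sin 13°).
n = v₁ × v₂ = (0.354, 0.353, 0.745) (taken with n_z > 0).
tan δ = √(n_x²+n_y²)/n_z = 0.500/0.745, so δ = 33.9°.
The horizontal component of n points toward azimuth atan2(n_x, n_y) = 45°, the dip direction.

true dip 34°, dip direction 045°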